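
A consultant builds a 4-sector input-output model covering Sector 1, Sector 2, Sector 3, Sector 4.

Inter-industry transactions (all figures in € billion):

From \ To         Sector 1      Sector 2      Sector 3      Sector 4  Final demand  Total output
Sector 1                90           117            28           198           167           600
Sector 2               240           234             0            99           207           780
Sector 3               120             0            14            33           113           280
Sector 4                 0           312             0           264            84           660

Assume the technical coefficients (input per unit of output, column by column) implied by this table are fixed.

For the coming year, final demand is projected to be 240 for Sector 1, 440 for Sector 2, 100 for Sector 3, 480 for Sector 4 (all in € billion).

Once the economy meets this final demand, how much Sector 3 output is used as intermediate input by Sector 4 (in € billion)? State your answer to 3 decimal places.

z_34 = 102.001

Technical coefficients a_ij = z_ij / X_j:
  a_11 = 90/600 = 0.15, a_21 = 240/600 = 0.40, a_31 = 120/600 = 0.20, a_41 = 0/600 = 0.00
  a_12 = 117/780 = 0.15, a_22 = 234/780 = 0.30, a_32 = 0/780 = 0.00, a_42 = 312/780 = 0.40
  a_13 = 28/280 = 0.10, a_23 = 0/280 = 0.00, a_33 = 14/280 = 0.05, a_43 = 0/280 = 0.00
  a_14 = 198/660 = 0.30, a_24 = 99/660 = 0.15, a_34 = 33/660 = 0.05, a_44 = 264/660 = 0.40
I − A =
  [   0.85    -0.15    -0.10    -0.30]
  [  -0.40     0.70     0.00    -0.15]
  [  -0.20     0.00     0.95    -0.05]
  [   0.00    -0.40     0.00     0.60]
Compute the cofactors C_ij = (−1)^(i+j)·(3×3 minor ij) of I−A; the adjugate is their transpose:
adj(I−A) = Cᵀ =
  [ 0.342000   0.201500   0.036000   0.224375]
  [ 0.228000   0.472500   0.024000   0.234125]
  [ 0.080000   0.059000   0.222000   0.073250]
  [ 0.152000   0.315000   0.016000   0.494250]
det(I−A) = Σ_j (I−A)_1j·C_1j = (0.85)(0.342000) + (-0.15)(0.228000) + (-0.10)(0.080000) + (-0.30)(0.152000) = 0.2029
(I − A)⁻¹ = adj(I−A) / det(I−A) ≈
  [   1.6856     0.9931     0.1774     1.1058]
  [   1.1237     2.3287     0.1183     1.1539]
  [   0.3943     0.2908     1.0941     0.3610]
  [   0.7491     1.5525     0.0789     2.4359]
First solve x = (I − A)⁻¹ d = adj(I−A)·d / det(I−A); in particular x_4 = (0.152000·240 + 0.315000·440 + 0.016000·100 + 0.494250·480) / 0.2029 = 413.92 / 0.2029 ≈ 2040.01971.
Intermediate flow from 3 to 4: z_34 = a_34 · x_4 = 0.05 × 413.92 / 0.2029 = 20.696 / 0.2029 ≈ 102.001.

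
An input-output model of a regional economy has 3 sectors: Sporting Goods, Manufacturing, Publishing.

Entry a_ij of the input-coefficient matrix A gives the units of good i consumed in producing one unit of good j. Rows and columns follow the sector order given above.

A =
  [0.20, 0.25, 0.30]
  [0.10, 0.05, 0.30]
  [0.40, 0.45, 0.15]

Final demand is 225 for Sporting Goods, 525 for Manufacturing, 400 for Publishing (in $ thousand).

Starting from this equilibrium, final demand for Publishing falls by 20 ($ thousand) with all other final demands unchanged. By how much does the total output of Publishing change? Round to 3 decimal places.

Δx_3 = -40.919

I − A =
  [   0.80    -0.25    -0.30]
  [  -0.10     0.95    -0.30]
  [  -0.40    -0.45     0.85]
Cofactors of I−A, C_ij = (−1)^(i+j)·(minor ij) (rows/columns in the sector order above):
  C_11 = (0.95)(0.85) − (-0.30)(-0.45) = 0.6725
  C_12 = −[(-0.10)(0.85) − (-0.30)(-0.40)] = 0.2050
  C_13 = (-0.10)(-0.45) − (0.95)(-0.40) = 0.4250
  C_21 = −[(-0.25)(0.85) − (-0.30)(-0.45)] = 0.3475
  C_22 = (0.80)(0.85) − (-0.30)(-0.40) = 0.5600
  C_23 = −[(0.80)(-0.45) − (-0.25)(-0.40)] = 0.4600
  C_31 = (-0.25)(-0.30) − (-0.30)(0.95) = 0.3600
  C_32 = −[(0.80)(-0.30) − (-0.30)(-0.10)] = 0.2700
  C_33 = (0.80)(0.95) − (-0.25)(-0.10) = 0.7350
det(I−A) = Σ_j (I−A)_1j·C_1j = (0.80)(0.6725) + (-0.25)(0.2050) + (-0.30)(0.4250) = 0.35925
adj(I−A) = Cᵀ =
  [ 0.6725   0.3475   0.3600]
  [ 0.2050   0.5600   0.2700]
  [ 0.4250   0.4600   0.7350]
(I − A)⁻¹ = adj(I−A) / det(I−A) ≈
  [   1.8720     0.9673     1.0021]
  [   0.5706     1.5588     0.7516]
  [   1.1830     1.2804     2.0459]
Δx = (I − A)⁻¹ Δd with Δd having -20 in the Publishing component and 0 elsewhere.
So Δx_3 = L_33 · (-20), where L_33 = adj(I−A)_33 / det(I−A) = 0.7350 / 0.35925.
Δx_3 = 0.7350 × (-20) / 0.35925 = -14.70 / 0.35925 ≈ -40.919.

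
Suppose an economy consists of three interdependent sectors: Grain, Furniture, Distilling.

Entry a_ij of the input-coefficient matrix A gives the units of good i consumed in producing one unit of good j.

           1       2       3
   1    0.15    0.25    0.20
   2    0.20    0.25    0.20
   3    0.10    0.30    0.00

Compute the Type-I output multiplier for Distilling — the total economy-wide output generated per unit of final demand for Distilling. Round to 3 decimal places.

m_3 = 1.977

I − A =
  [   0.85    -0.25    -0.20]
  [  -0.20     0.75    -0.20]
  [  -0.10    -0.30     1.00]
Cofactors of I−A, C_ij = (−1)^(i+j)·(minor ij) (rows/columns in the sector order above):
  C_11 = (0.75)(1.00) − (-0.20)(-0.30) = 0.6900
  C_12 = −[(-0.20)(1.00) − (-0.20)(-0.10)] = 0.2200
  C_13 = (-0.20)(-0.30) − (0.75)(-0.10) = 0.1350
  C_21 = −[(-0.25)(1.00) − (-0.20)(-0.30)] = 0.3100
  C_22 = (0.85)(1.00) − (-0.20)(-0.10) = 0.8300
  C_23 = −[(0.85)(-0.30) − (-0.25)(-0.10)] = 0.2800
  C_31 = (-0.25)(-0.20) − (-0.20)(0.75) = 0.2000
  C_32 = −[(0.85)(-0.20) − (-0.20)(-0.20)] = 0.2100
  C_33 = (0.85)(0.75) − (-0.25)(-0.20) = 0.5875
det(I−A) = Σ_j (I−A)_1j·C_1j = (0.85)(0.6900) + (-0.25)(0.2200) + (-0.20)(0.1350) = 0.5045
adj(I−A) = Cᵀ =
  [ 0.6900   0.3100   0.2000]
  [ 0.2200   0.8300   0.2100]
  [ 0.1350   0.2800   0.5875]
(I − A)⁻¹ = adj(I−A) / det(I−A) ≈
  [   1.3677     0.6145     0.3964]
  [   0.4361     1.6452     0.4163]
  [   0.2676     0.5550     1.1645]
The output multiplier for sector j is the column-j sum of the Leontief inverse (I − A)⁻¹ = adj(I−A) / det(I−A).
Column 3 of adj(I−A): (0.2000, 0.2100, 0.5875); det(I−A) = 0.5045.
m_3 = (0.2000 + 0.2100 + 0.5875) / 0.5045 = 0.9975 / 0.5045 ≈ 1.977.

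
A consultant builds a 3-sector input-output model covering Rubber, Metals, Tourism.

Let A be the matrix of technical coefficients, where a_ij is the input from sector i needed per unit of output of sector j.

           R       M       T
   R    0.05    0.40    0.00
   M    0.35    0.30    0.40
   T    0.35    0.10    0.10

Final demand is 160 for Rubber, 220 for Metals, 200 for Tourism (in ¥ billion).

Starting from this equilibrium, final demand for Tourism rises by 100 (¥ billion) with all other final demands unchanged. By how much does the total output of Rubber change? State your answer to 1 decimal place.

I − A =
  [   0.95    -0.40     0.00]
  [  -0.35     0.70    -0.40]
  [  -0.35    -0.10     0.90]
Cofactors of I−A, C_ij = (−1)^(i+j)·(minor ij) (rows/columns in the sector order above):
  C_11 = (0.70)(0.90) − (-0.40)(-0.10) = 0.5900
  C_12 = −[(-0.35)(0.90) − (-0.40)(-0.35)] = 0.4550
  C_13 = (-0.35)(-0.10) − (0.70)(-0.35) = 0.2800
  C_21 = −[(-0.40)(0.90) − (0.00)(-0.10)] = 0.3600
  C_22 = (0.95)(0.90) − (0.00)(-0.35) = 0.8550
  C_23 = −[(0.95)(-0.10) − (-0.40)(-0.35)] = 0.2350
  C_31 = (-0.40)(-0.40) − (0.00)(0.70) = 0.1600
  C_32 = −[(0.95)(-0.40) − (0.00)(-0.35)] = 0.3800
  C_33 = (0.95)(0.70) − (-0.40)(-0.35) = 0.5250
det(I−A) = Σ_j (I−A)_1j·C_1j = (0.95)(0.5900) + (-0.40)(0.4550) + (0.00)(0.2800) = 0.3785
adj(I−A) = Cᵀ =
  [ 0.5900   0.3600   0.1600]
  [ 0.4550   0.8550   0.3800]
  [ 0.2800   0.2350   0.5250]
(I − A)⁻¹ = adj(I−A) / det(I−A) ≈
  [   1.5588     0.9511     0.4227]
  [   1.2021     2.2589     1.0040]
  [   0.7398     0.6209     1.3871]
Δx = (I − A)⁻¹ Δd with Δd having +100 in the Tourism component and 0 elsewhere.
So Δx_R = L_RT · (+100), where L_RT = adj(I−A)_RT / det(I−A) = 0.1600 / 0.3785.
Δx_R = 0.1600 × (+100) / 0.3785 = 16.00 / 0.3785 ≈ 42.3.

Δx_R = 42.3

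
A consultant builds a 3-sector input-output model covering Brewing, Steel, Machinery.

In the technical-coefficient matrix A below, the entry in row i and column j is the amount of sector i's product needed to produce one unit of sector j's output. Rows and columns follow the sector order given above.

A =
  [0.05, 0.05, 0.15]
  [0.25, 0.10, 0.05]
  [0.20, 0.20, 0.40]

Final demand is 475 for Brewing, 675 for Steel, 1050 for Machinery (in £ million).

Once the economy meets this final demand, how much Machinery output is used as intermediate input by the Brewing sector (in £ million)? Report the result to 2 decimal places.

z_MB = 189.43

I − A =
  [   0.95    -0.05    -0.15]
  [  -0.25     0.90    -0.05]
  [  -0.20    -0.20     0.60]
Cofactors of I−A, C_ij = (−1)^(i+j)·(minor ij) (rows/columns in the sector order above):
  C_11 = (0.90)(0.60) − (-0.05)(-0.20) = 0.5300
  C_12 = −[(-0.25)(0.60) − (-0.05)(-0.20)] = 0.1600
  C_13 = (-0.25)(-0.20) − (0.90)(-0.20) = 0.2300
  C_21 = −[(-0.05)(0.60) − (-0.15)(-0.20)] = 0.0600
  C_22 = (0.95)(0.60) − (-0.15)(-0.20) = 0.5400
  C_23 = −[(0.95)(-0.20) − (-0.05)(-0.20)] = 0.2000
  C_31 = (-0.05)(-0.05) − (-0.15)(0.90) = 0.1375
  C_32 = −[(0.95)(-0.05) − (-0.15)(-0.25)] = 0.0850
  C_33 = (0.95)(0.90) − (-0.05)(-0.25) = 0.8425
det(I−A) = Σ_j (I−A)_1j·C_1j = (0.95)(0.5300) + (-0.05)(0.1600) + (-0.15)(0.2300) = 0.4610
adj(I−A) = Cᵀ =
  [ 0.5300   0.0600   0.1375]
  [ 0.1600   0.5400   0.0850]
  [ 0.2300   0.2000   0.8425]
(I − A)⁻¹ = adj(I−A) / det(I−A) ≈
  [   1.1497     0.1302     0.2983]
  [   0.3471     1.1714     0.1844]
  [   0.4989     0.4338     1.8275]
First solve x = (I − A)⁻¹ d = adj(I−A)·d / det(I−A); in particular x_B = (0.5300·475 + 0.0600·675 + 0.1375·1050) / 0.4610 = 436.625 / 0.4610 ≈ 947.1258.
Intermediate flow from M to B: z_MB = a_MB · x_B = 0.20 × 436.625 / 0.4610 = 87.325 / 0.4610 ≈ 189.43.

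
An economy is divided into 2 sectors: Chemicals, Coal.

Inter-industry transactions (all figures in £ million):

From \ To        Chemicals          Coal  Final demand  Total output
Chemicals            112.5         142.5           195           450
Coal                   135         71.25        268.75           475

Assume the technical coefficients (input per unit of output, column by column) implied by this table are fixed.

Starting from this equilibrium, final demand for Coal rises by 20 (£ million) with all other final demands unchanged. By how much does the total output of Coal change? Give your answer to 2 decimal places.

Technical coefficients a_ij = z_ij / X_j:
  a_11 = 112.5/450 = 0.25, a_21 = 135/450 = 0.30
  a_12 = 142.5/475 = 0.30, a_22 = 71.25/475 = 0.15
I − A =
  [   0.75    -0.30]
  [  -0.30     0.85]
det(I−A) = (0.75)(0.85) − (-0.30)(-0.30) = 0.5475
adj(I−A) = [[0.85, 0.30], [0.30, 0.75]]
(I − A)⁻¹ = adj(I−A) / det(I−A) ≈
  [   1.5525     0.5479]
  [   0.5479     1.3699]
Δx = (I − A)⁻¹ Δd with Δd having +20 in the Coal component and 0 elsewhere.
So Δx_2 = L_22 · (+20), where L_22 = adj(I−A)_22 / det(I−A) = 0.75 / 0.5475.
Δx_2 = 0.75 × (+20) / 0.5475 = 15.00 / 0.5475 ≈ 27.40.

Δx_2 = 27.40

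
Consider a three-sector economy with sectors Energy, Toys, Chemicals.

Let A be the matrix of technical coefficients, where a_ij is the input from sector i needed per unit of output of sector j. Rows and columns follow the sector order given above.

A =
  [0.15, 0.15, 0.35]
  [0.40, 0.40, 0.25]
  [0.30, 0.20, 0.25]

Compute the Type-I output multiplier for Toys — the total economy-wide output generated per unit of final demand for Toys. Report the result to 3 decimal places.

m_T = 4.825

I − A =
  [   0.85    -0.15    -0.35]
  [  -0.40     0.60    -0.25]
  [  -0.30    -0.20     0.75]
Cofactors of I−A, C_ij = (−1)^(i+j)·(minor ij) (rows/columns in the sector order above):
  C_11 = (0.60)(0.75) − (-0.25)(-0.20) = 0.4000
  C_12 = −[(-0.40)(0.75) − (-0.25)(-0.30)] = 0.3750
  C_13 = (-0.40)(-0.20) − (0.60)(-0.30) = 0.2600
  C_21 = −[(-0.15)(0.75) − (-0.35)(-0.20)] = 0.1825
  C_22 = (0.85)(0.75) − (-0.35)(-0.30) = 0.5325
  C_23 = −[(0.85)(-0.20) − (-0.15)(-0.30)] = 0.2150
  C_31 = (-0.15)(-0.25) − (-0.35)(0.60) = 0.2475
  C_32 = −[(0.85)(-0.25) − (-0.35)(-0.40)] = 0.3525
  C_33 = (0.85)(0.60) − (-0.15)(-0.40) = 0.4500
det(I−A) = Σ_j (I−A)_1j·C_1j = (0.85)(0.4000) + (-0.15)(0.3750) + (-0.35)(0.2600) = 0.19275
adj(I−A) = Cᵀ =
  [ 0.4000   0.1825   0.2475]
  [ 0.3750   0.5325   0.3525]
  [ 0.2600   0.2150   0.4500]
(I − A)⁻¹ = adj(I−A) / det(I−A) ≈
  [   2.0752     0.9468     1.2840]
  [   1.9455     2.7626     1.8288]
  [   1.3489     1.1154     2.3346]
The output multiplier for sector j is the column-j sum of the Leontief inverse (I − A)⁻¹ = adj(I−A) / det(I−A).
Column T of adj(I−A): (0.1825, 0.5325, 0.2150); det(I−A) = 0.19275.
m_T = (0.1825 + 0.5325 + 0.2150) / 0.19275 = 0.93 / 0.19275 ≈ 4.825.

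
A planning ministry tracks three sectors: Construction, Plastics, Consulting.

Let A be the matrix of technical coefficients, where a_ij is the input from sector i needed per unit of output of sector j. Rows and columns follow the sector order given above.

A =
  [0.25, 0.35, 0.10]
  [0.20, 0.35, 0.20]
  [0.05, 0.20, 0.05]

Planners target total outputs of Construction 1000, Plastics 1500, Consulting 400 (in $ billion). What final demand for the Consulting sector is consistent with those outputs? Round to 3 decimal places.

I − A =
  [   0.75    -0.35    -0.10]
  [  -0.20     0.65    -0.20]
  [  -0.05    -0.20     0.95]
d = (I − A) x:
  d_1 = (+0.75)·1000 + (-0.35)·1500 + (-0.10)·400 = 185.000
  d_2 = (-0.20)·1000 + (+0.65)·1500 + (-0.20)·400 = 695.000
  d_3 = (-0.05)·1000 + (-0.20)·1500 + (+0.95)·400 = 30.000

d_3 = 30.000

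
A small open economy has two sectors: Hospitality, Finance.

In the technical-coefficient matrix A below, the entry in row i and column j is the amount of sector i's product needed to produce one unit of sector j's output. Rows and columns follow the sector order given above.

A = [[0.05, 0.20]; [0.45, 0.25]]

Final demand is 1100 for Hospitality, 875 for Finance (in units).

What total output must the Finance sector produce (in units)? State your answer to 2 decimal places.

I − A =
  [   0.95    -0.20]
  [  -0.45     0.75]
det(I−A) = (0.95)(0.75) − (-0.20)(-0.45) = 0.6225
adj(I−A) = [[0.75, 0.20], [0.45, 0.95]]
(I − A)⁻¹ = adj(I−A) / det(I−A) ≈
  [   1.2048     0.3213]
  [   0.7229     1.5261]
x = (I − A)⁻¹ d = adj(I−A)·d / det(I−A), with det(I−A) = 0.6225:
  x_1 = (0.75·1100 + 0.20·875) / 0.6225 = 1000.00 / 0.6225 ≈ 1606.43
  x_2 = (0.45·1100 + 0.95·875) / 0.6225 = 1326.25 / 0.6225 ≈ 2130.52

x_2 = 2130.52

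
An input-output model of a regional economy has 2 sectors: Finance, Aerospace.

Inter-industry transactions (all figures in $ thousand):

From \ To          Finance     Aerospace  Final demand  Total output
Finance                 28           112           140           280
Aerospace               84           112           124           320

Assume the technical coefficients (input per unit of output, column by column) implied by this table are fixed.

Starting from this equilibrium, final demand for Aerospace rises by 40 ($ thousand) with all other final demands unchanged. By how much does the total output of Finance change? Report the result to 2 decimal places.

Technical coefficients a_ij = z_ij / X_j:
  a_11 = 28/280 = 0.10, a_21 = 84/280 = 0.30
  a_12 = 112/320 = 0.35, a_22 = 112/320 = 0.35
I − A =
  [   0.90    -0.35]
  [  -0.30     0.65]
det(I−A) = (0.90)(0.65) − (-0.35)(-0.30) = 0.4800
adj(I−A) = [[0.65, 0.35], [0.30, 0.90]]
(I − A)⁻¹ = adj(I−A) / det(I−A) ≈
  [   1.3542     0.7292]
  [   0.6250     1.8750]
Δx = (I − A)⁻¹ Δd with Δd having +40 in the Aerospace component and 0 elsewhere.
So Δx_1 = L_12 · (+40), where L_12 = adj(I−A)_12 / det(I−A) = 0.35 / 0.4800.
Δx_1 = 0.35 × (+40) / 0.4800 = 14.00 / 0.4800 ≈ 29.17.

Δx_1 = 29.17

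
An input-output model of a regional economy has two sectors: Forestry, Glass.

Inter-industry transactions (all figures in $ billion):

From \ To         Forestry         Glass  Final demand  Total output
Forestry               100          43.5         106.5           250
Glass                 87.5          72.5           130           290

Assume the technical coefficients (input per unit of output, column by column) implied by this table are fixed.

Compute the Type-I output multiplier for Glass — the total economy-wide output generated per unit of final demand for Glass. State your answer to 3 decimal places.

Technical coefficients a_ij = z_ij / X_j:
  a_11 = 100/250 = 0.40, a_21 = 87.5/250 = 0.35
  a_12 = 43.5/290 = 0.15, a_22 = 72.5/290 = 0.25
I − A =
  [   0.60    -0.15]
  [  -0.35     0.75]
det(I−A) = (0.60)(0.75) − (-0.15)(-0.35) = 0.3975
adj(I−A) = [[0.75, 0.15], [0.35, 0.60]]
(I − A)⁻¹ = adj(I−A) / det(I−A) ≈
  [   1.8868     0.3774]
  [   0.8805     1.5094]
The output multiplier for sector j is the column-j sum of the Leontief inverse (I − A)⁻¹ = adj(I−A) / det(I−A).
Column 2 of adj(I−A): (0.15, 0.60); det(I−A) = 0.3975.
m_2 = (0.15 + 0.60) / 0.3975 = 0.75 / 0.3975 ≈ 1.887.

m_2 = 1.887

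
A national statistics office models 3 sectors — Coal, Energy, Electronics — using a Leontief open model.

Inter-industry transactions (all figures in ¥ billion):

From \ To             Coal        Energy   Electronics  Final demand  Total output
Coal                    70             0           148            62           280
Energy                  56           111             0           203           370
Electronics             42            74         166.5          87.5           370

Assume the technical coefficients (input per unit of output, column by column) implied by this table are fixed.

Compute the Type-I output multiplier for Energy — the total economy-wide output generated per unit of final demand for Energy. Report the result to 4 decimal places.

Technical coefficients a_ij = z_ij / X_j:
  a_11 = 70/280 = 0.25, a_21 = 56/280 = 0.20, a_31 = 42/280 = 0.15
  a_12 = 0/370 = 0.00, a_22 = 111/370 = 0.30, a_32 = 74/370 = 0.20
  a_13 = 148/370 = 0.40, a_23 = 0/370 = 0.00, a_33 = 166.5/370 = 0.45
I − A =
  [   0.75     0.00    -0.40]
  [  -0.20     0.70     0.00]
  [  -0.15    -0.20     0.55]
Cofactors of I−A, C_ij = (−1)^(i+j)·(minor ij) (rows/columns in the sector order above):
  C_11 = (0.70)(0.55) − (0.00)(-0.20) = 0.3850
  C_12 = −[(-0.20)(0.55) − (0.00)(-0.15)] = 0.1100
  C_13 = (-0.20)(-0.20) − (0.70)(-0.15) = 0.1450
  C_21 = −[(0.00)(0.55) − (-0.40)(-0.20)] = 0.0800
  C_22 = (0.75)(0.55) − (-0.40)(-0.15) = 0.3525
  C_23 = −[(0.75)(-0.20) − (0.00)(-0.15)] = 0.1500
  C_31 = (0.00)(0.00) − (-0.40)(0.70) = 0.2800
  C_32 = −[(0.75)(0.00) − (-0.40)(-0.20)] = 0.0800
  C_33 = (0.75)(0.70) − (0.00)(-0.20) = 0.5250
det(I−A) = Σ_j (I−A)_1j·C_1j = (0.75)(0.3850) + (0.00)(0.1100) + (-0.40)(0.1450) = 0.23075
adj(I−A) = Cᵀ =
  [ 0.3850   0.0800   0.2800]
  [ 0.1100   0.3525   0.0800]
  [ 0.1450   0.1500   0.5250]
(I − A)⁻¹ = adj(I−A) / det(I−A) ≈
  [   1.66847     0.34670     1.21343]
  [   0.47671     1.52763     0.34670]
  [   0.62839     0.65005     2.27519]
The output multiplier for sector j is the column-j sum of the Leontief inverse (I − A)⁻¹ = adj(I−A) / det(I−A).
Column 2 of adj(I−A): (0.0800, 0.3525, 0.1500); det(I−A) = 0.23075.
m_2 = (0.0800 + 0.3525 + 0.1500) / 0.23075 = 0.5825 / 0.23075 ≈ 2.5244.

m_2 = 2.5244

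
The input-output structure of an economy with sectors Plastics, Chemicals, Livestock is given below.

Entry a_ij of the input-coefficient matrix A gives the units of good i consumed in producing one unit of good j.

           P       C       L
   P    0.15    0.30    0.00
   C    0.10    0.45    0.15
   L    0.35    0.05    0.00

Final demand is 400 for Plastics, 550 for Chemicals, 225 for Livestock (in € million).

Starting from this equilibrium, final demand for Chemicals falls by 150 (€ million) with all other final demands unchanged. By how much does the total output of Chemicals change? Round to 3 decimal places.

I − A =
  [   0.85    -0.30     0.00]
  [  -0.10     0.55    -0.15]
  [  -0.35    -0.05     1.00]
Cofactors of I−A, C_ij = (−1)^(i+j)·(minor ij) (rows/columns in the sector order above):
  C_11 = (0.55)(1.00) − (-0.15)(-0.05) = 0.5425
  C_12 = −[(-0.10)(1.00) − (-0.15)(-0.35)] = 0.1525
  C_13 = (-0.10)(-0.05) − (0.55)(-0.35) = 0.1975
  C_21 = −[(-0.30)(1.00) − (0.00)(-0.05)] = 0.3000
  C_22 = (0.85)(1.00) − (0.00)(-0.35) = 0.8500
  C_23 = −[(0.85)(-0.05) − (-0.30)(-0.35)] = 0.1475
  C_31 = (-0.30)(-0.15) − (0.00)(0.55) = 0.0450
  C_32 = −[(0.85)(-0.15) − (0.00)(-0.10)] = 0.1275
  C_33 = (0.85)(0.55) − (-0.30)(-0.10) = 0.4375
det(I−A) = Σ_j (I−A)_1j·C_1j = (0.85)(0.5425) + (-0.30)(0.1525) + (0.00)(0.1975) = 0.415375
adj(I−A) = Cᵀ =
  [ 0.5425   0.3000   0.0450]
  [ 0.1525   0.8500   0.1275]
  [ 0.1975   0.1475   0.4375]
(I − A)⁻¹ = adj(I−A) / det(I−A) ≈
  [   1.3060     0.7222     0.1083]
  [   0.3671     2.0463     0.3070]
  [   0.4755     0.3551     1.0533]
Δx = (I − A)⁻¹ Δd with Δd having -150 in the Chemicals component and 0 elsewhere.
So Δx_C = L_CC · (-150), where L_CC = adj(I−A)_CC / det(I−A) = 0.8500 / 0.415375.
Δx_C = 0.8500 × (-150) / 0.415375 = -127.50 / 0.415375 ≈ -306.952.

Δx_C = -306.952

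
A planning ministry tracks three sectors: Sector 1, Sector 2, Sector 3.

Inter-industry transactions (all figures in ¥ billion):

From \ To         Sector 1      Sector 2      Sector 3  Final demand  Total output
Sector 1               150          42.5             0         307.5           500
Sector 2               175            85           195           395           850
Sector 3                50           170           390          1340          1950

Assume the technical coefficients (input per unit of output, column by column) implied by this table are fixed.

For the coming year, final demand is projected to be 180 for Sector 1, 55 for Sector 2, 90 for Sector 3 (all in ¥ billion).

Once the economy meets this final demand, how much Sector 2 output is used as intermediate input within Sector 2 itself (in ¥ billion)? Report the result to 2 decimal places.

Technical coefficients a_ij = z_ij / X_j:
  a_11 = 150/500 = 0.30, a_21 = 175/500 = 0.35, a_31 = 50/500 = 0.10
  a_12 = 42.5/850 = 0.05, a_22 = 85/850 = 0.10, a_32 = 170/850 = 0.20
  a_13 = 0/1950 = 0.00, a_23 = 195/1950 = 0.10, a_33 = 390/1950 = 0.20
I − A =
  [   0.70    -0.05     0.00]
  [  -0.35     0.90    -0.10]
  [  -0.10    -0.20     0.80]
Cofactors of I−A, C_ij = (−1)^(i+j)·(minor ij) (rows/columns in the sector order above):
  C_11 = (0.90)(0.80) − (-0.10)(-0.20) = 0.7000
  C_12 = −[(-0.35)(0.80) − (-0.10)(-0.10)] = 0.2900
  C_13 = (-0.35)(-0.20) − (0.90)(-0.10) = 0.1600
  C_21 = −[(-0.05)(0.80) − (0.00)(-0.20)] = 0.0400
  C_22 = (0.70)(0.80) − (0.00)(-0.10) = 0.5600
  C_23 = −[(0.70)(-0.20) − (-0.05)(-0.10)] = 0.1450
  C_31 = (-0.05)(-0.10) − (0.00)(0.90) = 0.0050
  C_32 = −[(0.70)(-0.10) − (0.00)(-0.35)] = 0.0700
  C_33 = (0.70)(0.90) − (-0.05)(-0.35) = 0.6125
det(I−A) = Σ_j (I−A)_1j·C_1j = (0.70)(0.7000) + (-0.05)(0.2900) + (0.00)(0.1600) = 0.4755
adj(I−A) = Cᵀ =
  [ 0.7000   0.0400   0.0050]
  [ 0.2900   0.5600   0.0700]
  [ 0.1600   0.1450   0.6125]
(I − A)⁻¹ = adj(I−A) / det(I−A) ≈
  [   1.4721     0.0841     0.0105]
  [   0.6099     1.1777     0.1472]
  [   0.3365     0.3049     1.2881]
First solve x = (I − A)⁻¹ d = adj(I−A)·d / det(I−A); in particular x_2 = (0.2900·180 + 0.5600·55 + 0.0700·90) / 0.4755 = 89.30 / 0.4755 ≈ 187.8023.
Intermediate flow from 2 to 2: z_22 = a_22 · x_2 = 0.10 × 89.30 / 0.4755 = 8.93 / 0.4755 ≈ 18.78.

z_22 = 18.78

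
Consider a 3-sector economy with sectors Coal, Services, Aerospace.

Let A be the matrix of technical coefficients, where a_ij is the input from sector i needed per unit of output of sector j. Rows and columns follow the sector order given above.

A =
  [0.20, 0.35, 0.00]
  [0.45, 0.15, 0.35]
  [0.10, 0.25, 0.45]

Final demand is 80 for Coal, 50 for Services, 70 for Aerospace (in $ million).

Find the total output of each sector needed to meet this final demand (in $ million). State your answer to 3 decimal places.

I − A =
  [   0.80    -0.35     0.00]
  [  -0.45     0.85    -0.35]
  [  -0.10    -0.25     0.55]
Cofactors of I−A, C_ij = (−1)^(i+j)·(minor ij) (rows/columns in the sector order above):
  C_11 = (0.85)(0.55) − (-0.35)(-0.25) = 0.3800
  C_12 = −[(-0.45)(0.55) − (-0.35)(-0.10)] = 0.2825
  C_13 = (-0.45)(-0.25) − (0.85)(-0.10) = 0.1975
  C_21 = −[(-0.35)(0.55) − (0.00)(-0.25)] = 0.1925
  C_22 = (0.80)(0.55) − (0.00)(-0.10) = 0.4400
  C_23 = −[(0.80)(-0.25) − (-0.35)(-0.10)] = 0.2350
  C_31 = (-0.35)(-0.35) − (0.00)(0.85) = 0.1225
  C_32 = −[(0.80)(-0.35) − (0.00)(-0.45)] = 0.2800
  C_33 = (0.80)(0.85) − (-0.35)(-0.45) = 0.5225
det(I−A) = Σ_j (I−A)_1j·C_1j = (0.80)(0.3800) + (-0.35)(0.2825) + (0.00)(0.1975) = 0.205125
adj(I−A) = Cᵀ =
  [ 0.3800   0.1925   0.1225]
  [ 0.2825   0.4400   0.2800]
  [ 0.1975   0.2350   0.5225]
(I − A)⁻¹ = adj(I−A) / det(I−A) ≈
  [   1.8525     0.9385     0.5972]
  [   1.3772     2.1450     1.3650]
  [   0.9628     1.1456     2.5472]
x = (I − A)⁻¹ d = adj(I−A)·d / det(I−A), with det(I−A) = 0.205125:
  x_C = (0.3800·80 + 0.1925·50 + 0.1225·70) / 0.205125 = 48.60 / 0.205125 ≈ 236.929
  x_S = (0.2825·80 + 0.4400·50 + 0.2800·70) / 0.205125 = 64.20 / 0.205125 ≈ 312.980
  x_A = (0.1975·80 + 0.2350·50 + 0.5225·70) / 0.205125 = 64.125 / 0.205125 ≈ 312.614

x_C = 236.929, x_S = 312.980, x_A = 312.614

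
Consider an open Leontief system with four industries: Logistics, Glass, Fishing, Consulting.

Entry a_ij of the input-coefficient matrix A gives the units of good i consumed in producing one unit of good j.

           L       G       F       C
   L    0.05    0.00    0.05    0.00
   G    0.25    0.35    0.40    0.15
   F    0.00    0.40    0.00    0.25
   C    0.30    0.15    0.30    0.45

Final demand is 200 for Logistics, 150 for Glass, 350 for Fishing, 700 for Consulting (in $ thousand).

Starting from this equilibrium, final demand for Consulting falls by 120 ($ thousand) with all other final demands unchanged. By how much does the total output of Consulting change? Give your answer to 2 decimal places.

Δx_C = -367.34

I − A =
  [   0.95     0.00    -0.05     0.00]
  [  -0.25     0.65    -0.40    -0.15]
  [   0.00    -0.40     1.00    -0.25]
  [  -0.30    -0.15    -0.30     0.55]
Compute the cofactors C_ij = (−1)^(i+j)·(3×3 minor ij) of I−A; the adjugate is their transpose:
adj(I−A) = Cᵀ =
  [ 0.165250   0.012875   0.016750   0.011125]
  [ 0.193750   0.447500   0.260875   0.240625]
  [ 0.131125   0.244625   0.318250   0.211375]
  [ 0.214500   0.262500   0.253875   0.460500]
det(I−A) = Σ_j (I−A)_1j·C_1j = (0.95)(0.165250) + (0.00)(0.193750) + (-0.05)(0.131125) + (0.00)(0.214500) = 0.15043125
(I − A)⁻¹ = adj(I−A) / det(I−A) ≈
  [   1.0985     0.0856     0.1113     0.0740]
  [   1.2880     2.9748     1.7342     1.5996]
  [   0.8717     1.6262     2.1156     1.4051]
  [   1.4259     1.7450     1.6876     3.0612]
Δx = (I − A)⁻¹ Δd with Δd having -120 in the Consulting component and 0 elsewhere.
So Δx_C = L_CC · (-120), where L_CC = adj(I−A)_CC / det(I−A) = 0.460500 / 0.15043125.
Δx_C = 0.460500 × (-120) / 0.15043125 = -55.26 / 0.15043125 ≈ -367.34.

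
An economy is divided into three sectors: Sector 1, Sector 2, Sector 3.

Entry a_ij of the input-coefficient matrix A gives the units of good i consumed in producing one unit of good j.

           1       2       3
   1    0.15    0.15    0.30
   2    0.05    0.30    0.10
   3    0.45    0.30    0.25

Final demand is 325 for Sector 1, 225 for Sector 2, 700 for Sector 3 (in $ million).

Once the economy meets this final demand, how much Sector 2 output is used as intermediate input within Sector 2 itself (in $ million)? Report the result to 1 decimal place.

z_22 = 203.5

I − A =
  [   0.85    -0.15    -0.30]
  [  -0.05     0.70    -0.10]
  [  -0.45    -0.30     0.75]
Cofactors of I−A, C_ij = (−1)^(i+j)·(minor ij) (rows/columns in the sector order above):
  C_11 = (0.70)(0.75) − (-0.10)(-0.30) = 0.4950
  C_12 = −[(-0.05)(0.75) − (-0.10)(-0.45)] = 0.0825
  C_13 = (-0.05)(-0.30) − (0.70)(-0.45) = 0.3300
  C_21 = −[(-0.15)(0.75) − (-0.30)(-0.30)] = 0.2025
  C_22 = (0.85)(0.75) − (-0.30)(-0.45) = 0.5025
  C_23 = −[(0.85)(-0.30) − (-0.15)(-0.45)] = 0.3225
  C_31 = (-0.15)(-0.10) − (-0.30)(0.70) = 0.2250
  C_32 = −[(0.85)(-0.10) − (-0.30)(-0.05)] = 0.1000
  C_33 = (0.85)(0.70) − (-0.15)(-0.05) = 0.5875
det(I−A) = Σ_j (I−A)_1j·C_1j = (0.85)(0.4950) + (-0.15)(0.0825) + (-0.30)(0.3300) = 0.309375
adj(I−A) = Cᵀ =
  [ 0.4950   0.2025   0.2250]
  [ 0.0825   0.5025   0.1000]
  [ 0.3300   0.3225   0.5875]
(I − A)⁻¹ = adj(I−A) / det(I−A) ≈
  [   1.6000     0.6545     0.7273]
  [   0.2667     1.6242     0.3232]
  [   1.0667     1.0424     1.8990]
First solve x = (I − A)⁻¹ d = adj(I−A)·d / det(I−A); in particular x_2 = (0.0825·325 + 0.5025·225 + 0.1000·700) / 0.309375 = 209.875 / 0.309375 ≈ 678.384.
Intermediate flow from 2 to 2: z_22 = a_22 · x_2 = 0.30 × 209.875 / 0.309375 = 62.9625 / 0.309375 ≈ 203.5.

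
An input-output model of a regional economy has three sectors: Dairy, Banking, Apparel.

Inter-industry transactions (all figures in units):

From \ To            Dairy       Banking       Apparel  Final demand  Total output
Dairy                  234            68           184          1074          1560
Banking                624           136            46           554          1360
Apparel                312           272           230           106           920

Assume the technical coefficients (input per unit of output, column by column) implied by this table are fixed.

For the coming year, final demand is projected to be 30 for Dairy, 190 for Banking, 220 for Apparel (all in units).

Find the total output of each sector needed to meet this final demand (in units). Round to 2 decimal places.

Technical coefficients a_ij = z_ij / X_j:
  a_DD = 234/1560 = 0.15, a_BD = 624/1560 = 0.40, a_AD = 312/1560 = 0.20
  a_DB = 68/1360 = 0.05, a_BB = 136/1360 = 0.10, a_AB = 272/1360 = 0.20
  a_DA = 184/920 = 0.20, a_BA = 46/920 = 0.05, a_AA = 230/920 = 0.25
I − A =
  [   0.85    -0.05    -0.20]
  [  -0.40     0.90    -0.05]
  [  -0.20    -0.20     0.75]
Cofactors of I−A, C_ij = (−1)^(i+j)·(minor ij) (rows/columns in the sector order above):
  C_11 = (0.90)(0.75) − (-0.05)(-0.20) = 0.6650
  C_12 = −[(-0.40)(0.75) − (-0.05)(-0.20)] = 0.3100
  C_13 = (-0.40)(-0.20) − (0.90)(-0.20) = 0.2600
  C_21 = −[(-0.05)(0.75) − (-0.20)(-0.20)] = 0.0775
  C_22 = (0.85)(0.75) − (-0.20)(-0.20) = 0.5975
  C_23 = −[(0.85)(-0.20) − (-0.05)(-0.20)] = 0.1800
  C_31 = (-0.05)(-0.05) − (-0.20)(0.90) = 0.1825
  C_32 = −[(0.85)(-0.05) − (-0.20)(-0.40)] = 0.1225
  C_33 = (0.85)(0.90) − (-0.05)(-0.40) = 0.7450
det(I−A) = Σ_j (I−A)_1j·C_1j = (0.85)(0.6650) + (-0.05)(0.3100) + (-0.20)(0.2600) = 0.49775
adj(I−A) = Cᵀ =
  [ 0.6650   0.0775   0.1825]
  [ 0.3100   0.5975   0.1225]
  [ 0.2600   0.1800   0.7450]
(I − A)⁻¹ = adj(I−A) / det(I−A) ≈
  [   1.3360     0.1557     0.3666]
  [   0.6228     1.2004     0.2461]
  [   0.5224     0.3616     1.4967]
x = (I − A)⁻¹ d = adj(I−A)·d / det(I−A), with det(I−A) = 0.49775:
  x_D = (0.6650·30 + 0.0775·190 + 0.1825·220) / 0.49775 = 74.825 / 0.49775 ≈ 150.33
  x_B = (0.3100·30 + 0.5975·190 + 0.1225·220) / 0.49775 = 149.775 / 0.49775 ≈ 300.90
  x_A = (0.2600·30 + 0.1800·190 + 0.7450·220) / 0.49775 = 205.90 / 0.49775 ≈ 413.66

x_D = 150.33, x_B = 300.90, x_A = 413.66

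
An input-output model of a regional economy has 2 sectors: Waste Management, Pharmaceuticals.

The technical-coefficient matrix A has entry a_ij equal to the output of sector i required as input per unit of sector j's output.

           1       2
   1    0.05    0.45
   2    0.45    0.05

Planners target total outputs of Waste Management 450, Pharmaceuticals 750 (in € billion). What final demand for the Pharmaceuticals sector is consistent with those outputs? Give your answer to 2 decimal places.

d_2 = 510.00

I − A =
  [   0.95    -0.45]
  [  -0.45     0.95]
d = (I − A) x:
  d_1 = (+0.95)·450 + (-0.45)·750 = 90.00
  d_2 = (-0.45)·450 + (+0.95)·750 = 510.00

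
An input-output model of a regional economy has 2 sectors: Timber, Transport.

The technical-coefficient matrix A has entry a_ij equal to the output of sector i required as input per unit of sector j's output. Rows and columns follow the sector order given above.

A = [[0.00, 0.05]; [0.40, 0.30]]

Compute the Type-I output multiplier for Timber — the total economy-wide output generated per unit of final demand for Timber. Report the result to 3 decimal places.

I − A =
  [   1.00    -0.05]
  [  -0.40     0.70]
det(I−A) = (1.00)(0.70) − (-0.05)(-0.40) = 0.6800
adj(I−A) = [[0.70, 0.05], [0.40, 1.00]]
(I − A)⁻¹ = adj(I−A) / det(I−A) ≈
  [   1.0294     0.0735]
  [   0.5882     1.4706]
The output multiplier for sector j is the column-j sum of the Leontief inverse (I − A)⁻¹ = adj(I−A) / det(I−A).
Column 1 of adj(I−A): (0.70, 0.40); det(I−A) = 0.6800.
m_1 = (0.70 + 0.40) / 0.6800 = 1.10 / 0.6800 ≈ 1.618.

m_1 = 1.618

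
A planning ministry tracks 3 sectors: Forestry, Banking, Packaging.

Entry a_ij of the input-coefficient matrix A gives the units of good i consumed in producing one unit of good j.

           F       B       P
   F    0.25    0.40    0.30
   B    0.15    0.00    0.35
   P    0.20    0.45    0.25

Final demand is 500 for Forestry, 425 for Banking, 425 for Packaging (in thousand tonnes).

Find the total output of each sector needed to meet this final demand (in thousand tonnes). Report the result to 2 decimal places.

I − A =
  [   0.75    -0.40    -0.30]
  [  -0.15     1.00    -0.35]
  [  -0.20    -0.45     0.75]
Cofactors of I−A, C_ij = (−1)^(i+j)·(minor ij) (rows/columns in the sector order above):
  C_11 = (1.00)(0.75) − (-0.35)(-0.45) = 0.5925
  C_12 = −[(-0.15)(0.75) − (-0.35)(-0.20)] = 0.1825
  C_13 = (-0.15)(-0.45) − (1.00)(-0.20) = 0.2675
  C_21 = −[(-0.40)(0.75) − (-0.30)(-0.45)] = 0.4350
  C_22 = (0.75)(0.75) − (-0.30)(-0.20) = 0.5025
  C_23 = −[(0.75)(-0.45) − (-0.40)(-0.20)] = 0.4175
  C_31 = (-0.40)(-0.35) − (-0.30)(1.00) = 0.4400
  C_32 = −[(0.75)(-0.35) − (-0.30)(-0.15)] = 0.3075
  C_33 = (0.75)(1.00) − (-0.40)(-0.15) = 0.6900
det(I−A) = Σ_j (I−A)_1j·C_1j = (0.75)(0.5925) + (-0.40)(0.1825) + (-0.30)(0.2675) = 0.291125
adj(I−A) = Cᵀ =
  [ 0.5925   0.4350   0.4400]
  [ 0.1825   0.5025   0.3075]
  [ 0.2675   0.4175   0.6900]
(I − A)⁻¹ = adj(I−A) / det(I−A) ≈
  [   2.0352     1.4942     1.5114]
  [   0.6269     1.7261     1.0562]
  [   0.9188     1.4341     2.3701]
x = (I − A)⁻¹ d = adj(I−A)·d / det(I−A), with det(I−A) = 0.291125:
  x_F = (0.5925·500 + 0.4350·425 + 0.4400·425) / 0.291125 = 668.125 / 0.291125 ≈ 2294.98
  x_B = (0.1825·500 + 0.5025·425 + 0.3075·425) / 0.291125 = 435.50 / 0.291125 ≈ 1495.92
  x_P = (0.2675·500 + 0.4175·425 + 0.6900·425) / 0.291125 = 604.4375 / 0.291125 ≈ 2076.21

x_F = 2294.98, x_B = 1495.92, x_P = 2076.21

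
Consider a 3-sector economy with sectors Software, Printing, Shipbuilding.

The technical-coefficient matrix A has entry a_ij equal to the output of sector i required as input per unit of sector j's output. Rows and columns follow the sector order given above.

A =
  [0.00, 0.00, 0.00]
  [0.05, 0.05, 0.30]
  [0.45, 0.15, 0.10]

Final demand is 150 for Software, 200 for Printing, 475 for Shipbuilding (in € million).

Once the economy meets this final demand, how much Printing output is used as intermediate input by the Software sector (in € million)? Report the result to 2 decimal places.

z_21 = 7.50

I − A =
  [   1.00     0.00     0.00]
  [  -0.05     0.95    -0.30]
  [  -0.45    -0.15     0.90]
Cofactors of I−A, C_ij = (−1)^(i+j)·(minor ij) (rows/columns in the sector order above):
  C_11 = (0.95)(0.90) − (-0.30)(-0.15) = 0.8100
  C_12 = −[(-0.05)(0.90) − (-0.30)(-0.45)] = 0.1800
  C_13 = (-0.05)(-0.15) − (0.95)(-0.45) = 0.4350
  C_21 = −[(0.00)(0.90) − (0.00)(-0.15)] = 0.0000
  C_22 = (1.00)(0.90) − (0.00)(-0.45) = 0.9000
  C_23 = −[(1.00)(-0.15) − (0.00)(-0.45)] = 0.1500
  C_31 = (0.00)(-0.30) − (0.00)(0.95) = 0.0000
  C_32 = −[(1.00)(-0.30) − (0.00)(-0.05)] = 0.3000
  C_33 = (1.00)(0.95) − (0.00)(-0.05) = 0.9500
det(I−A) = Σ_j (I−A)_1j·C_1j = (1.00)(0.8100) + (0.00)(0.1800) + (0.00)(0.4350) = 0.8100
adj(I−A) = Cᵀ =
  [ 0.8100   0.0000   0.0000]
  [ 0.1800   0.9000   0.3000]
  [ 0.4350   0.1500   0.9500]
(I − A)⁻¹ = adj(I−A) / det(I−A) ≈
  [   1.0000     0.0000     0.0000]
  [   0.2222     1.1111     0.3704]
  [   0.5370     0.1852     1.1728]
First solve x = (I − A)⁻¹ d = adj(I−A)·d / det(I−A); in particular x_1 = (0.8100·150 + 0.0000·200 + 0.0000·475) / 0.8100 = 121.50 / 0.8100 = 150.0000.
Intermediate flow from 2 to 1: z_21 = a_21 · x_1 = 0.05 × 121.50 / 0.8100 = 6.075 / 0.8100 = 7.50.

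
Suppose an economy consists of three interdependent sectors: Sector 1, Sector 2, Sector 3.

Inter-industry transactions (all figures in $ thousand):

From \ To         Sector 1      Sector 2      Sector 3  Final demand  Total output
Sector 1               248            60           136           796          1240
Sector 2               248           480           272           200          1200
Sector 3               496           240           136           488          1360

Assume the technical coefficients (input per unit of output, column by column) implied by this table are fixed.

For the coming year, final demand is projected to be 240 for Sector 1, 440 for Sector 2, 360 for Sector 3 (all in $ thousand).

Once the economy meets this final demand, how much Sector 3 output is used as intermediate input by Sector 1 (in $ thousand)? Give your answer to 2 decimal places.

Technical coefficients a_ij = z_ij / X_j:
  a_11 = 248/1240 = 0.20, a_21 = 248/1240 = 0.20, a_31 = 496/1240 = 0.40
  a_12 = 60/1200 = 0.05, a_22 = 480/1200 = 0.40, a_32 = 240/1200 = 0.20
  a_13 = 136/1360 = 0.10, a_23 = 272/1360 = 0.20, a_33 = 136/1360 = 0.10
I − A =
  [   0.80    -0.05    -0.10]
  [  -0.20     0.60    -0.20]
  [  -0.40    -0.20     0.90]
Cofactors of I−A, C_ij = (−1)^(i+j)·(minor ij) (rows/columns in the sector order above):
  C_11 = (0.60)(0.90) − (-0.20)(-0.20) = 0.5000
  C_12 = −[(-0.20)(0.90) − (-0.20)(-0.40)] = 0.2600
  C_13 = (-0.20)(-0.20) − (0.60)(-0.40) = 0.2800
  C_21 = −[(-0.05)(0.90) − (-0.10)(-0.20)] = 0.0650
  C_22 = (0.80)(0.90) − (-0.10)(-0.40) = 0.6800
  C_23 = −[(0.80)(-0.20) − (-0.05)(-0.40)] = 0.1800
  C_31 = (-0.05)(-0.20) − (-0.10)(0.60) = 0.0700
  C_32 = −[(0.80)(-0.20) − (-0.10)(-0.20)] = 0.1800
  C_33 = (0.80)(0.60) − (-0.05)(-0.20) = 0.4700
det(I−A) = Σ_j (I−A)_1j·C_1j = (0.80)(0.5000) + (-0.05)(0.2600) + (-0.10)(0.2800) = 0.3590
adj(I−A) = Cᵀ =
  [ 0.5000   0.0650   0.0700]
  [ 0.2600   0.6800   0.1800]
  [ 0.2800   0.1800   0.4700]
(I − A)⁻¹ = adj(I−A) / det(I−A) ≈
  [   1.3928     0.1811     0.1950]
  [   0.7242     1.8942     0.5014]
  [   0.7799     0.5014     1.3092]
First solve x = (I − A)⁻¹ d = adj(I−A)·d / det(I−A); in particular x_1 = (0.5000·240 + 0.0650·440 + 0.0700·360) / 0.3590 = 173.80 / 0.3590 ≈ 484.1226.
Intermediate flow from 3 to 1: z_31 = a_31 · x_1 = 0.40 × 173.80 / 0.3590 = 69.52 / 0.3590 ≈ 193.65.

z_31 = 193.65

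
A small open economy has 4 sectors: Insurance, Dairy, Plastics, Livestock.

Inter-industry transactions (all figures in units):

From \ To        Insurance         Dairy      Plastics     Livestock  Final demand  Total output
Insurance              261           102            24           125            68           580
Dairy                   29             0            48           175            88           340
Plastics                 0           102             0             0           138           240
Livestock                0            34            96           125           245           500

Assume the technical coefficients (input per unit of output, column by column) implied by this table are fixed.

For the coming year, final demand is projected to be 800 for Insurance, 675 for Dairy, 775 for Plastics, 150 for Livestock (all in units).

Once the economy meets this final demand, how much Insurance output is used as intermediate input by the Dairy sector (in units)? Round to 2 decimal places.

z_ID = 426.54

Technical coefficients a_ij = z_ij / X_j:
  a_II = 261/580 = 0.45, a_DI = 29/580 = 0.05, a_PI = 0/580 = 0.00, a_LI = 0/580 = 0.00
  a_ID = 102/340 = 0.30, a_DD = 0/340 = 0.00, a_PD = 102/340 = 0.30, a_LD = 34/340 = 0.10
  a_IP = 24/240 = 0.10, a_DP = 48/240 = 0.20, a_PP = 0/240 = 0.00, a_LP = 96/240 = 0.40
  a_IL = 125/500 = 0.25, a_DL = 175/500 = 0.35, a_PL = 0/500 = 0.00, a_LL = 125/500 = 0.25
I − A =
  [   0.55    -0.30    -0.10    -0.25]
  [  -0.05     1.00    -0.20    -0.35]
  [   0.00    -0.30     1.00     0.00]
  [   0.00    -0.10    -0.40     0.75]
Compute the cofactors C_ij = (−1)^(i+j)·(3×3 minor ij) of I−A; the adjugate is their transpose:
adj(I−A) = Cᵀ =
  [ 0.62800   0.30250   0.26350   0.35050]
  [ 0.03750   0.41250   0.16825   0.20500]
  [ 0.01125   0.12375   0.38075   0.06150]
  [ 0.01100   0.12100   0.22550   0.50050]
det(I−A) = Σ_j (I−A)_1j·C_1j = (0.55)(0.62800) + (-0.30)(0.03750) + (-0.10)(0.01125) + (-0.25)(0.01100) = 0.330275
(I − A)⁻¹ = adj(I−A) / det(I−A) ≈
  [   1.9014     0.9159     0.7978     1.0612]
  [   0.1135     1.2490     0.5094     0.6207]
  [   0.0341     0.3747     1.1528     0.1862]
  [   0.0333     0.3664     0.6828     1.5154]
First solve x = (I − A)⁻¹ d = adj(I−A)·d / det(I−A); in particular x_D = (0.03750·800 + 0.41250·675 + 0.16825·775 + 0.20500·150) / 0.330275 = 469.58125 / 0.330275 ≈ 1421.7887.
Intermediate flow from I to D: z_ID = a_ID · x_D = 0.30 × 469.58125 / 0.330275 = 140.874375 / 0.330275 ≈ 426.54.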